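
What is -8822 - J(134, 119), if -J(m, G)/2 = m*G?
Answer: 23070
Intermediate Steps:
J(m, G) = -2*G*m (J(m, G) = -2*m*G = -2*G*m)
-8822 - J(134, 119) = -8822 - (-2)*119*134 = -8822 - 1*(-31892) = -8822 + 31892 = 23070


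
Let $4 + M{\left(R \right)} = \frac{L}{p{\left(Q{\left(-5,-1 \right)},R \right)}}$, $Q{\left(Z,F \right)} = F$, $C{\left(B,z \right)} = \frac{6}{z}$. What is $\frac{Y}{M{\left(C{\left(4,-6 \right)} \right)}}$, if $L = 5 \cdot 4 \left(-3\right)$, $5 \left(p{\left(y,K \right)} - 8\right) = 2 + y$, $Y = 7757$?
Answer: $- \frac{318037}{464} \approx -685.42$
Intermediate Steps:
$p{\left(y,K \right)} = \frac{42}{5} + \frac{y}{5}$ ($p{\left(y,K \right)} = 8 + \frac{2 + y}{5} = 8 + \left(\frac{2}{5} + \frac{y}{5}\right) = \frac{42}{5} + \frac{y}{5}$)
$L = -60$ ($L = 20 \left(-3\right) = -60$)
$M{\left(R \right)} = - \frac{464}{41}$ ($M{\left(R \right)} = -4 - \frac{60}{\frac{42}{5} + \frac{1}{5} \left(-1\right)} = -4 - \frac{60}{\frac{42}{5} - \frac{1}{5}} = -4 - \frac{60}{\frac{41}{5}} = -4 - \frac{300}{41} = - \frac{464}{41}$)
$\frac{Y}{M{\left(C{\left(4,-6 \right)} \right)}} = \frac{7757}{- \frac{464}{41}} = 7757 \left(- \frac{41}{464}\right) = - \frac{318037}{464}$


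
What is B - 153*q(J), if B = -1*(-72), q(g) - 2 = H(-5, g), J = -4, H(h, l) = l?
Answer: 378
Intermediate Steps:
q(g) = 2 + g
B = 72
B - 153*q(J) = 72 - 153*(2 - 4) = 72 - 153*(-2) = 72 + 306 = 378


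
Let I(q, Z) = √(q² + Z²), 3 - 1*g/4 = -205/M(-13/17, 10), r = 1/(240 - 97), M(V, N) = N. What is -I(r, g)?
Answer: -√180687365/143 ≈ -94.000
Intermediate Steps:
r = 1/143 ≈ 0.0069930
g = 94 (g = 12 - (-820)/10 = 12 - 4*(-41/2) = 12 + 82 = 94)
I(q, Z) = √(Z² + q²)
-I(r, g) = -√(94² + (1/143)²) = -√(8836 + 1/20449) = -√(180687365/20449) = -√180687365/143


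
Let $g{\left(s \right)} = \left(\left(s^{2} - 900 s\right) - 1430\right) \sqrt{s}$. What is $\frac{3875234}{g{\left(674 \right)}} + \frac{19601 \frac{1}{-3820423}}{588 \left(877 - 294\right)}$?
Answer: $- \frac{19601}{1309656286092} - \frac{1937617 \sqrt{674}}{51815098} \approx -0.97083$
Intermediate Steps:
$g{\left(s \right)} = \sqrt{s} \left(-1430 + s^{2} - 900 s\right)$ ($g{\left(s \right)} = \left(-1430 + s^{2} - 900 s\right) \sqrt{s} = \sqrt{s} \left(-1430 + s^{2} - 900 s\right)$)
$\frac{3875234}{g{\left(674 \right)}} + \frac{19601 \frac{1}{-3820423}}{588 \left(877 - 294\right)} = \frac{3875234}{\sqrt{674} \left(-1430 + 674^{2} - 606600\right)} + \frac{19601 \frac{1}{-3820423}}{588 \left(877 - 294\right)} = \frac{3875234}{\sqrt{674} \left(-1430 + 454276 - 606600\right)} + \frac{19601 \left(- \frac{1}{3820423}\right)}{588 \cdot 583} = \frac{3875234}{\sqrt{674} \left(-153754\right)} - \frac{19601}{3820423 \cdot 342804} = \frac{3875234}{\left(-153754\right) \sqrt{674}} - \frac{19601}{1309656286092} = 3875234 \left(- \frac{\sqrt{674}}{103630196}\right) - \frac{19601}{1309656286092} = - \frac{1937617 \sqrt{674}}{51815098} - \frac{19601}{1309656286092} = - \frac{19601}{1309656286092} - \frac{1937617 \sqrt{674}}{51815098}$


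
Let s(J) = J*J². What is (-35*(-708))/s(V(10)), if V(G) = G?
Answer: 1239/50 ≈ 24.780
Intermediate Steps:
s(J) = J³
(-35*(-708))/s(V(10)) = (-35*(-708))/(10³) = 24780/1000 = 24780*(1/1000) = 1239/50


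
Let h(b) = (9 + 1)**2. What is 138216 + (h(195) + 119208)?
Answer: 257524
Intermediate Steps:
h(b) = 100 (h(b) = 10**2 = 100)
138216 + (h(195) + 119208) = 138216 + (100 + 119208) = 138216 + 119308 = 257524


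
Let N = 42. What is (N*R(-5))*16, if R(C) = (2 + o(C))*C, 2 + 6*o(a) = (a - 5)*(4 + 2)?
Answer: 28000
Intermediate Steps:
o(a) = -16/3 + a (o(a) = -⅓ + ((a - 5)*(4 + 2))/6 = -⅓ + ((-5 + a)*6)/6 = -⅓ + (-30 + 6*a)/6 = -⅓ + (-5 + a) = -16/3 + a)
R(C) = C*(-10/3 + C) (R(C) = (2 + (-16/3 + C))*C = (-10/3 + C)*C = C*(-10/3 + C))
(N*R(-5))*16 = (42*((⅓)*(-5)*(-10 + 3*(-5))))*16 = (42*((⅓)*(-5)*(-10 - 15)))*16 = (42*((⅓)*(-5)*(-25)))*16 = (42*(125/3))*16 = 1750*16 = 28000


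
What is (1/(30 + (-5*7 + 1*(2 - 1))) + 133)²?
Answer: 281961/16 ≈ 17623.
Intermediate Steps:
(1/(30 + (-5*7 + 1*(2 - 1))) + 133)² = (1/(30 + (-35 + 1*1)) + 133)² = (1/(30 + (-35 + 1)) + 133)² = (1/(30 - 34) + 133)² = (1/(-4) + 133)² = (-¼ + 133)² = (531/4)² = 281961/16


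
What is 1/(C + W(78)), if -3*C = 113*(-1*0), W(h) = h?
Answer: 1/78 ≈ 0.012821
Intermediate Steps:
C = 0 (C = -113*(-1*0)/3 = -113*0/3 = -1/3*0 = 0)
1/(C + W(78)) = 1/(0 + 78) = 1/78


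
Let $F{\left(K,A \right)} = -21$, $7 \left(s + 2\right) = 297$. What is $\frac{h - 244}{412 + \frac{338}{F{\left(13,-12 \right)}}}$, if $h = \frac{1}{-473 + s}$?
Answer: $- \frac{15515619}{25174792} \approx -0.61632$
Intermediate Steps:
$s = \frac{283}{7}$ ($s = -2 + \frac{1}{7} \cdot 297 = -2 + \frac{297}{7} = \frac{283}{7} \approx 40.429$)
$h = - \frac{7}{3028}$ ($h = \frac{1}{-473 + \frac{283}{7}} = \frac{1}{- \frac{3028}{7}} = - \frac{7}{3028} \approx -0.0023118$)
$\frac{h - 244}{412 + \frac{338}{F{\left(13,-12 \right)}}} = \frac{- \frac{7}{3028} - 244}{412 + \frac{338}{-21}} = \frac{- \frac{7}{3028} - 244}{412 + 338 \left(- \frac{1}{21}\right)} = - \frac{738839}{3028 \left(412 - \frac{338}{21}\right)} = - \frac{738839}{3028 \cdot \frac{8314}{21}} = \left(- \frac{738839}{3028}\right) \frac{21}{8314} = - \frac{15515619}{25174792}$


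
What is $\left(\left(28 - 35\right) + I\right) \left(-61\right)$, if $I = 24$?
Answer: $-1037$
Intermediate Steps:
$\left(\left(28 - 35\right) + I\right) \left(-61\right) = \left(\left(28 - 35\right) + 24\right) \left(-61\right) = \left(-7 + 24\right) \left(-61\right) = 17 \left(-61\right) = -1037$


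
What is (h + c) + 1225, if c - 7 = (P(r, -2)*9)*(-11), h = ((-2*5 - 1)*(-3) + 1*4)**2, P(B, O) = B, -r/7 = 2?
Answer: 3987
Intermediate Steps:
r = -14 (r = -7*2 = -14)
h = 1369 (h = ((-10 - 1)*(-3) + 4)**2 = (-11*(-3) + 4)**2 = (33 + 4)**2 = 37**2 = 1369)
c = 1393 (c = 7 - 14*9*(-11) = 7 - 126*(-11) = 7 + 1386 = 1393)
(h + c) + 1225 = (1369 + 1393) + 1225 = 2762 + 1225 = 3987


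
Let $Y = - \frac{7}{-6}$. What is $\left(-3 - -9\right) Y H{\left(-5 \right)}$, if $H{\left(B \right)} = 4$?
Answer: $28$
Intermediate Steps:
$Y = \frac{7}{6}$ ($Y = \left(-7\right) \left(- \frac{1}{6}\right) = \frac{7}{6} \approx 1.1667$)
$\left(-3 - -9\right) Y H{\left(-5 \right)} = \left(-3 - -9\right) \frac{7}{6} \cdot 4 = \left(-3 + 9\right) \frac{7}{6} \cdot 4 = 6 \cdot \frac{7}{6} \cdot 4 = 7 \cdot 4 = 28$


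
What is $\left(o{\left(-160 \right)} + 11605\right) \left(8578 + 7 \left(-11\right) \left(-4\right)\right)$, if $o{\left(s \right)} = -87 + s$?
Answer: $100927188$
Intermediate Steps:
$\left(o{\left(-160 \right)} + 11605\right) \left(8578 + 7 \left(-11\right) \left(-4\right)\right) = \left(\left(-87 - 160\right) + 11605\right) \left(8578 + 7 \left(-11\right) \left(-4\right)\right) = \left(-247 + 11605\right) \left(8578 - -308\right) = 11358 \left(8578 + 308\right) = 11358 \cdot 8886 = 100927188$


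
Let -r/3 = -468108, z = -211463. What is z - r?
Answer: -1615787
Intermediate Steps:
r = 1404324 (r = -3*(-468108) = 1404324)
z - r = -211463 - 1*1404324 = -211463 - 1404324 = -1615787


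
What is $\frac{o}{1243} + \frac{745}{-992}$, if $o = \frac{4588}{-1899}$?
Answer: $- \frac{1763091761}{2341573344} \approx -0.75295$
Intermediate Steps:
$o = - \frac{4588}{1899}$ ($o = 4588 \left(- \frac{1}{1899}\right) = - \frac{4588}{1899} \approx -2.416$)
$\frac{o}{1243} + \frac{745}{-992} = - \frac{4588}{1899 \cdot 1243} + \frac{745}{-992} = \left(- \frac{4588}{1899}\right) \frac{1}{1243} + 745 \left(- \frac{1}{992}\right) = - \frac{4588}{2360457} - \frac{745}{992} = - \frac{1763091761}{2341573344}$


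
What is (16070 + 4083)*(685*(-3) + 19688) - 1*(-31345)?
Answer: 355389194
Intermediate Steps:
(16070 + 4083)*(685*(-3) + 19688) - 1*(-31345) = 20153*(-2055 + 19688) + 31345 = 20153*17633 + 31345 = 355357849 + 31345 = 355389194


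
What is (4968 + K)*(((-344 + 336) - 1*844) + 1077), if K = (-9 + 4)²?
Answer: 1123425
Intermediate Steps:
K = 25 (K = (-5)² = 25)
(4968 + K)*(((-344 + 336) - 1*844) + 1077) = (4968 + 25)*(((-344 + 336) - 1*844) + 1077) = 4993*((-8 - 844) + 1077) = 4993*(-852 + 1077) = 4993*225 = 1123425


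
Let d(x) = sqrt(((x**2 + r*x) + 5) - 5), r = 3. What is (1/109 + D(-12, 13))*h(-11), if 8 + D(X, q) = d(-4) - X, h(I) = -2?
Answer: -1310/109 ≈ -12.018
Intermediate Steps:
d(x) = sqrt(x**2 + 3*x) (d(x) = sqrt(((x**2 + 3*x) + 5) - 5) = sqrt((5 + x**2 + 3*x) - 5) = sqrt(x**2 + 3*x))
D(X, q) = -6 - X (D(X, q) = -8 + (sqrt(-4*(3 - 4)) - X) = -8 + (sqrt(-4*(-1)) - X) = -8 + (sqrt(4) - X) = -8 + (2 - X) = -6 - X)
(1/109 + D(-12, 13))*h(-11) = (1/109 + (-6 - 1*(-12)))*(-2) = (1/109 + (-6 + 12))*(-2) = (1/109 + 6)*(-2) = (655/109)*(-2) = -1310/109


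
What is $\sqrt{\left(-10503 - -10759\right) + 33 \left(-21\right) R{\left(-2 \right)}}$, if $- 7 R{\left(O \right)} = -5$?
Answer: $i \sqrt{239} \approx 15.46 i$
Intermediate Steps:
$R{\left(O \right)} = \frac{5}{7}$ ($R{\left(O \right)} = \left(- \frac{1}{7}\right) \left(-5\right) = \frac{5}{7}$)
$\sqrt{\left(-10503 - -10759\right) + 33 \left(-21\right) R{\left(-2 \right)}} = \sqrt{\left(-10503 - -10759\right) + 33 \left(-21\right) \frac{5}{7}} = \sqrt{\left(-10503 + 10759\right) - 495} = \sqrt{256 - 495} = \sqrt{-239} = i \sqrt{239}$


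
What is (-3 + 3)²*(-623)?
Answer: 0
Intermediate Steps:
(-3 + 3)²*(-623) = 0²*(-623) = 0*(-623) = 0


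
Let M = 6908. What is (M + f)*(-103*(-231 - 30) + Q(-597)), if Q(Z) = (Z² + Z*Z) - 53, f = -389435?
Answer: -282935330496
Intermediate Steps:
Q(Z) = -53 + 2*Z² (Q(Z) = (Z² + Z²) - 53 = 2*Z² - 53 = -53 + 2*Z²)
(M + f)*(-103*(-231 - 30) + Q(-597)) = (6908 - 389435)*(-103*(-231 - 30) + (-53 + 2*(-597)²)) = -382527*(-103*(-261) + (-53 + 2*356409)) = -382527*(26883 + (-53 + 712818)) = -382527*(26883 + 712765) = -382527*739648 = -282935330496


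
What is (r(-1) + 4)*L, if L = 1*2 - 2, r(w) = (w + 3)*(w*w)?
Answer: 0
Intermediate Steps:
r(w) = w**2*(3 + w) (r(w) = (3 + w)*w**2 = w**2*(3 + w))
L = 0 (L = 2 - 2 = 0)
(r(-1) + 4)*L = ((-1)**2*(3 - 1) + 4)*0 = (1*2 + 4)*0 = (2 + 4)*0 = 6*0 = 0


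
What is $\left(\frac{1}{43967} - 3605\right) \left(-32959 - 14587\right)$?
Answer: $\frac{7536090162564}{43967} \approx 1.714 \cdot 10^{8}$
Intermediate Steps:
$\left(\frac{1}{43967} - 3605\right) \left(-32959 - 14587\right) = \left(\frac{1}{43967} - 3605\right) \left(-47546\right) = \left(- \frac{158501034}{43967}\right) \left(-47546\right) = \frac{7536090162564}{43967}$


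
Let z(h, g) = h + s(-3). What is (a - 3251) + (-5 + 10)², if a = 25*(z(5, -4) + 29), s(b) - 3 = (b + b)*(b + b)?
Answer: -1401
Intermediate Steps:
s(b) = 3 + 4*b² (s(b) = 3 + (b + b)*(b + b) = 3 + (2*b)*(2*b) = 3 + 4*b²)
z(h, g) = 39 + h (z(h, g) = h + (3 + 4*(-3)²) = h + (3 + 4*9) = h + (3 + 36) = h + 39 = 39 + h)
a = 1825 (a = 25*((39 + 5) + 29) = 25*(44 + 29) = 25*73 = 1825)
(a - 3251) + (-5 + 10)² = (1825 - 3251) + (-5 + 10)² = -1426 + 5² = -1426 + 25 = -1401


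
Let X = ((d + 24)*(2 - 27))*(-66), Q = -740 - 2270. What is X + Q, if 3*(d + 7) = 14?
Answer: 32740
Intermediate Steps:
Q = -3010
d = -7/3 (d = -7 + (⅓)*14 = -7 + 14/3 = -7/3 ≈ -2.3333)
X = 35750 (X = ((-7/3 + 24)*(2 - 27))*(-66) = ((65/3)*(-25))*(-66) = -1625/3*(-66) = 35750)
X + Q = 35750 - 3010 = 32740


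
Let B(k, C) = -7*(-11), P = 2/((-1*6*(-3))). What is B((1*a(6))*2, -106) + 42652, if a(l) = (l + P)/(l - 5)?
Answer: 42729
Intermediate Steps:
P = ⅑ (P = 2/((-6*(-3))) = 2/18 = 2*(1/18) = ⅑ ≈ 0.11111)
a(l) = (⅑ + l)/(-5 + l) (a(l) = (l + ⅑)/(l - 5) = (⅑ + l)/(-5 + l))
B(k, C) = 77
B((1*a(6))*2, -106) + 42652 = 77 + 42652 = 42729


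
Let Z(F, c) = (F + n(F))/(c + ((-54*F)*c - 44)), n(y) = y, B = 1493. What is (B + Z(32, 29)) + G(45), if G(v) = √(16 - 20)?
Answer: 74839547/50127 + 2*I ≈ 1493.0 + 2.0*I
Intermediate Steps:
Z(F, c) = 2*F/(-44 + c - 54*F*c) (Z(F, c) = (F + F)/(c + ((-54*F)*c - 44)) = (2*F)/(c + (-54*F*c - 44)) = (2*F)/(c + (-44 - 54*F*c)) = (2*F)/(-44 + c - 54*F*c) = 2*F/(-44 + c - 54*F*c))
G(v) = 2*I (G(v) = √(-4) = 2*I)
(B + Z(32, 29)) + G(45) = (1493 - 2*32/(44 - 1*29 + 54*32*29)) + 2*I = (1493 - 2*32/(44 - 29 + 50112)) + 2*I = (1493 - 2*32/50127) + 2*I = (1493 - 2*32*1/50127) + 2*I = (1493 - 64/50127) + 2*I = 74839547/50127 + 2*I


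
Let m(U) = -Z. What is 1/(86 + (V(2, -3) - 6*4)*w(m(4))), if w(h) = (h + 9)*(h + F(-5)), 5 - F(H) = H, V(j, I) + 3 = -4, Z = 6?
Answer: -1/286 ≈ -0.0034965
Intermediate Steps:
V(j, I) = -7 (V(j, I) = -3 - 4 = -7)
F(H) = 5 - H
m(U) = -6 (m(U) = -1*6 = -6)
w(h) = (9 + h)*(10 + h) (w(h) = (h + 9)*(h + (5 - 1*(-5))) = (9 + h)*(h + (5 + 5)) = (9 + h)*(h + 10) = (9 + h)*(10 + h))
1/(86 + (V(2, -3) - 6*4)*w(m(4))) = 1/(86 + (-7 - 6*4)*(90 + (-6)² + 19*(-6))) = 1/(86 + (-7 - 24)*(90 + 36 - 114)) = 1/(86 - 31*12) = 1/(86 - 372) = 1/(-286) = -1/286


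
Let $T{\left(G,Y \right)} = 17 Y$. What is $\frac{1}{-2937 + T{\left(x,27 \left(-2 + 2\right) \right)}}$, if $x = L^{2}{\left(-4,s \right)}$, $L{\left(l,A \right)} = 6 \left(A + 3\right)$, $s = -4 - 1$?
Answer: $- \frac{1}{2937} \approx -0.00034048$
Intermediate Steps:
$s = -5$
$L{\left(l,A \right)} = 18 + 6 A$ ($L{\left(l,A \right)} = 6 \left(3 + A\right) = 18 + 6 A$)
$x = 144$ ($x = \left(18 + 6 \left(-5\right)\right)^{2} = \left(18 - 30\right)^{2} = \left(-12\right)^{2} = 144$)
$\frac{1}{-2937 + T{\left(x,27 \left(-2 + 2\right) \right)}} = \frac{1}{-2937 + 17 \cdot 27 \left(-2 + 2\right)} = \frac{1}{-2937 + 17 \cdot 27 \cdot 0} = \frac{1}{-2937 + 17 \cdot 0} = \frac{1}{-2937 + 0} = \frac{1}{-2937} = - \frac{1}{2937}$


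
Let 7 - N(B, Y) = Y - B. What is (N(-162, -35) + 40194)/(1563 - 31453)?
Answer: -20037/14945 ≈ -1.3407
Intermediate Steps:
N(B, Y) = 7 + B - Y (N(B, Y) = 7 - (Y - B) = 7 + (B - Y) = 7 + B - Y)
(N(-162, -35) + 40194)/(1563 - 31453) = ((7 - 162 - 1*(-35)) + 40194)/(1563 - 31453) = ((7 - 162 + 35) + 40194)/(-29890) = (-120 + 40194)*(-1/29890) = 40074*(-1/29890) = -20037/14945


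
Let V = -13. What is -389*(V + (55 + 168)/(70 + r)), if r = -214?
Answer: 814955/144 ≈ 5659.4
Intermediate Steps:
-389*(V + (55 + 168)/(70 + r)) = -389*(-13 + (55 + 168)/(70 - 214)) = -389*(-13 + 223/(-144)) = -389*(-13 + 223*(-1/144)) = -389*(-13 - 223/144) = -389*(-2095/144) = 814955/144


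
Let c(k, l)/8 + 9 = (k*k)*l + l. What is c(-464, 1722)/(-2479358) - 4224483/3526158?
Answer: -1744802789880519/1457101341094 ≈ -1197.4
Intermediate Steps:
c(k, l) = -72 + 8*l + 8*l*k**2 (c(k, l) = -72 + 8*((k*k)*l + l) = -72 + 8*(k**2*l + l) = -72 + 8*(l*k**2 + l) = -72 + 8*(l + l*k**2) = -72 + (8*l + 8*l*k**2) = -72 + 8*l + 8*l*k**2)
c(-464, 1722)/(-2479358) - 4224483/3526158 = (-72 + 8*1722 + 8*1722*(-464)**2)/(-2479358) - 4224483/3526158 = (-72 + 13776 + 8*1722*215296)*(-1/2479358) - 4224483*1/3526158 = (-72 + 13776 + 2965917696)*(-1/2479358) - 1408161/1175386 = 2965931400*(-1/2479358) - 1408161/1175386 = -1482965700/1239679 - 1408161/1175386 = -1744802789880519/1457101341094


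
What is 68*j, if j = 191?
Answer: 12988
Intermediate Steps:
68*j = 68*191 = 12988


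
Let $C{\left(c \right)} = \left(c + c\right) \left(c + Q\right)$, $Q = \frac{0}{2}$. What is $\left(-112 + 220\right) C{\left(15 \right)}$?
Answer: $48600$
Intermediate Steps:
$Q = 0$ ($Q = 0 \cdot \frac{1}{2} = 0$)
$C{\left(c \right)} = 2 c^{2}$ ($C{\left(c \right)} = \left(c + c\right) \left(c + 0\right) = 2 c c = 2 c^{2}$)
$\left(-112 + 220\right) C{\left(15 \right)} = \left(-112 + 220\right) 2 \cdot 15^{2} = 108 \cdot 2 \cdot 225 = 108 \cdot 450 = 48600$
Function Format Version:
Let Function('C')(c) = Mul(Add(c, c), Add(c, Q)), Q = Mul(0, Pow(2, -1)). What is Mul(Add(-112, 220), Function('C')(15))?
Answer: 48600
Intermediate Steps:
Q = 0 (Q = Mul(0, Rational(1, 2)) = 0)
Function('C')(c) = Mul(2, Pow(c, 2)) (Function('C')(c) = Mul(Add(c, c), Add(c, 0)) = Mul(Mul(2, c), c) = Mul(2, Pow(c, 2)))
Mul(Add(-112, 220), Function('C')(15)) = Mul(Add(-112, 220), Mul(2, Pow(15, 2))) = Mul(108, Mul(2, 225)) = Mul(108, 450) = 48600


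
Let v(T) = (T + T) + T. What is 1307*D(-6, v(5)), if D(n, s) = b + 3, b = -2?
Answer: 1307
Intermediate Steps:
v(T) = 3*T (v(T) = 2*T + T = 3*T)
D(n, s) = 1 (D(n, s) = -2 + 3 = 1)
1307*D(-6, v(5)) = 1307*1 = 1307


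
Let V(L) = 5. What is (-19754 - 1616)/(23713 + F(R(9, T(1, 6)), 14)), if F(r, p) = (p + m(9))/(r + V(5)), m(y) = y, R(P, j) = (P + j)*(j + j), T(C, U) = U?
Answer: -1976725/2193464 ≈ -0.90119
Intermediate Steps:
R(P, j) = 2*j*(P + j) (R(P, j) = (P + j)*(2*j) = 2*j*(P + j))
F(r, p) = (9 + p)/(5 + r) (F(r, p) = (p + 9)/(r + 5) = (9 + p)/(5 + r))
(-19754 - 1616)/(23713 + F(R(9, T(1, 6)), 14)) = (-19754 - 1616)/(23713 + (9 + 14)/(5 + 2*6*(9 + 6))) = -21370/(23713 + 23/(5 + 2*6*15)) = -21370/(23713 + 23/(5 + 180)) = -21370/(23713 + 23/185) = -21370/4386928/185 = -21370*185/4386928 = -1976725/2193464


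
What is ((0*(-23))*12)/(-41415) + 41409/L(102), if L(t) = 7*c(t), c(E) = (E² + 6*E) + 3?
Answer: 13803/25711 ≈ 0.53685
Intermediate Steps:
c(E) = 3 + E² + 6*E
L(t) = 21 + 7*t² + 42*t (L(t) = 7*(3 + t² + 6*t) = 21 + 7*t² + 42*t)
((0*(-23))*12)/(-41415) + 41409/L(102) = ((0*(-23))*12)/(-41415) + 41409/(21 + 7*102² + 42*102) = (0*12)*(-1/41415) + 41409/(21 + 7*10404 + 4284) = 0*(-1/41415) + 41409/(21 + 72828 + 4284) = 0 + 41409/77133 = 0 + 41409*(1/77133) = 0 + 13803/25711 = 13803/25711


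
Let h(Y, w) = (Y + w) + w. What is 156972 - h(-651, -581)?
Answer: 158785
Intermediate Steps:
h(Y, w) = Y + 2*w
156972 - h(-651, -581) = 156972 - (-651 + 2*(-581)) = 156972 - (-651 - 1162) = 156972 - 1*(-1813) = 156972 + 1813 = 158785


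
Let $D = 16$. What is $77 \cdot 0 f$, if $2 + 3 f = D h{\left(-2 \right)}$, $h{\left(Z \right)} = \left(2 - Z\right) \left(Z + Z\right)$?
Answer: $0$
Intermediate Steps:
$h{\left(Z \right)} = 2 Z \left(2 - Z\right)$ ($h{\left(Z \right)} = \left(2 - Z\right) 2 Z = 2 Z \left(2 - Z\right)$)
$f = -86$ ($f = - \frac{2}{3} + \frac{16 \cdot 2 \left(-2\right) \left(2 - -2\right)}{3} = - \frac{2}{3} + \frac{16 \cdot 2 \left(-2\right) \left(2 + 2\right)}{3} = - \frac{2}{3} + \frac{16 \cdot 2 \left(-2\right) 4}{3} = - \frac{2}{3} + \frac{16 \left(-16\right)}{3} = - \frac{2}{3} + \frac{1}{3} \left(-256\right) = - \frac{2}{3} - \frac{256}{3} = -86$)
$77 \cdot 0 f = 77 \cdot 0 \left(-86\right) = 0 \left(-86\right) = 0$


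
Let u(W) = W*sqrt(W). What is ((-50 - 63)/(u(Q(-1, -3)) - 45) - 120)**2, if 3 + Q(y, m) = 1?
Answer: (-27837169*I + 2537760*sqrt(2))/(-2017*I + 180*sqrt(2)) ≈ 13806.0 + 36.944*I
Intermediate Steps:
Q(y, m) = -2 (Q(y, m) = -3 + 1 = -2)
u(W) = W**(3/2)
((-50 - 63)/(u(Q(-1, -3)) - 45) - 120)**2 = ((-50 - 63)/((-2)**(3/2) - 45) - 120)**2 = (-113/(-2*I*sqrt(2) - 45) - 120)**2 = (-113/(-45 - 2*I*sqrt(2)) - 120)**2 = (-120 - 113/(-45 - 2*I*sqrt(2)))**2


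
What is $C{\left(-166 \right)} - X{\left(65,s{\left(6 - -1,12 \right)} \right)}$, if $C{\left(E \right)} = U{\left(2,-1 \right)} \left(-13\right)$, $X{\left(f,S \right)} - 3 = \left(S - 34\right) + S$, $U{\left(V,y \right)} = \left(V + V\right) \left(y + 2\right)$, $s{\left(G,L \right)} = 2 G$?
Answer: $-49$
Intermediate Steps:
$U{\left(V,y \right)} = 2 V \left(2 + y\right)$
$X{\left(f,S \right)} = -31 + 2 S$ ($X{\left(f,S \right)} = 3 + \left(\left(S - 34\right) + S\right) = 3 + \left(\left(-34 + S\right) + S\right) = 3 + \left(-34 + 2 S\right) = -31 + 2 S$)
$C{\left(E \right)} = -52$ ($C{\left(E \right)} = 2 \cdot 2 \left(2 - 1\right) \left(-13\right) = 2 \cdot 2 \cdot 1 \left(-13\right) = 4 \left(-13\right) = -52$)
$C{\left(-166 \right)} - X{\left(65,s{\left(6 - -1,12 \right)} \right)} = -52 - \left(-31 + 2 \cdot 2 \left(6 - -1\right)\right) = -52 - \left(-31 + 2 \cdot 2 \left(6 + 1\right)\right) = -52 - \left(-31 + 2 \cdot 2 \cdot 7\right) = -52 - \left(-31 + 2 \cdot 14\right) = -52 - \left(-31 + 28\right) = -52 - -3 = -52 + 3 = -49$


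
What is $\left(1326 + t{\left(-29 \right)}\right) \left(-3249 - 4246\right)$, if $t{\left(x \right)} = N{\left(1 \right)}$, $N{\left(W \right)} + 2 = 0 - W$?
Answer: $-9915885$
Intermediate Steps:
$N{\left(W \right)} = -2 - W$ ($N{\left(W \right)} = -2 + \left(0 - W\right) = -2 - W$)
$t{\left(x \right)} = -3$ ($t{\left(x \right)} = -2 - 1 = -3$)
$\left(1326 + t{\left(-29 \right)}\right) \left(-3249 - 4246\right) = \left(1326 - 3\right) \left(-3249 - 4246\right) = 1323 \left(-7495\right) = -9915885$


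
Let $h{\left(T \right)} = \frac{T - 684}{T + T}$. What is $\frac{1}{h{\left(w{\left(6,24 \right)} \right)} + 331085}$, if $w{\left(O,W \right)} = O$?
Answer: $\frac{2}{662057} \approx 3.0209 \cdot 10^{-6}$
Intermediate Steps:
$h{\left(T \right)} = \frac{-684 + T}{2 T}$
$\frac{1}{h{\left(w{\left(6,24 \right)} \right)} + 331085} = \frac{1}{\frac{-684 + 6}{2 \cdot 6} + 331085} = \frac{1}{\frac{1}{2} \cdot \frac{1}{6} \left(-678\right) + 331085} = \frac{1}{- \frac{113}{2} + 331085} = \frac{1}{\frac{662057}{2}} = \frac{2}{662057}$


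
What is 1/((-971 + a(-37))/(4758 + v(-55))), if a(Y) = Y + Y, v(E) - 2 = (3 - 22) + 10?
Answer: -4751/1045 ≈ -4.5464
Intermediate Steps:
v(E) = -7 (v(E) = 2 + ((3 - 22) + 10) = 2 + (-19 + 10) = 2 - 9 = -7)
a(Y) = 2*Y
1/((-971 + a(-37))/(4758 + v(-55))) = 1/((-971 + 2*(-37))/(4758 - 7)) = 1/((-971 - 74)/4751) = 1/(-1045*1/4751) = 1/(-1045/4751) = -4751/1045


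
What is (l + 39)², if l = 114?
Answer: 23409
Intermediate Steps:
(l + 39)² = (114 + 39)² = 153² = 23409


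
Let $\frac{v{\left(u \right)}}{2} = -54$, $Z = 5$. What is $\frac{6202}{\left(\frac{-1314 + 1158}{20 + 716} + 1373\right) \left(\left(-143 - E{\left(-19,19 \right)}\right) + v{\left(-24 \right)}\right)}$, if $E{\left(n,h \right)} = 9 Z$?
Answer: $- \frac{142646}{9345941} \approx -0.015263$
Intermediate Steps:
$E{\left(n,h \right)} = 45$ ($E{\left(n,h \right)} = 9 \cdot 5 = 45$)
$v{\left(u \right)} = -108$ ($v{\left(u \right)} = 2 \left(-54\right) = -108$)
$\frac{6202}{\left(\frac{-1314 + 1158}{20 + 716} + 1373\right) \left(\left(-143 - E{\left(-19,19 \right)}\right) + v{\left(-24 \right)}\right)} = \frac{6202}{\left(\frac{-1314 + 1158}{20 + 716} + 1373\right) \left(\left(-143 - 45\right) - 108\right)} = \frac{6202}{\left(- \frac{156}{736} + 1373\right) \left(\left(-143 - 45\right) - 108\right)} = \frac{6202}{\left(\left(-156\right) \frac{1}{736} + 1373\right) \left(-188 - 108\right)} = \frac{6202}{\left(- \frac{39}{184} + 1373\right) \left(-296\right)} = \frac{6202}{\frac{252593}{184} \left(-296\right)} = \frac{6202}{- \frac{9345941}{23}} = 6202 \left(- \frac{23}{9345941}\right) = - \frac{142646}{9345941}$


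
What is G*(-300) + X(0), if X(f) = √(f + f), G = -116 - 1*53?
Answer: 50700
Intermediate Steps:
G = -169 (G = -116 - 53 = -169)
X(f) = √2*√f (X(f) = √(2*f) = √2*√f)
G*(-300) + X(0) = -169*(-300) + √2*√0 = 50700 + √2*0 = 50700 + 0 = 50700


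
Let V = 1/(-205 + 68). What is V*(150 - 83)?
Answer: -67/137 ≈ -0.48905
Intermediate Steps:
V = -1/137 (V = 1/(-137) = -1/137 ≈ -0.0072993)
V*(150 - 83) = -(150 - 83)/137 = -1/137*67 = -67/137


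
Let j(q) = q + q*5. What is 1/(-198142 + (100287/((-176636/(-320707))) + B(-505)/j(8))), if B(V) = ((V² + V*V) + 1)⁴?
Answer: 706544/996213422297497540182554041 ≈ 7.0923e-22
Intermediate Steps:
j(q) = 6*q (j(q) = q + 5*q = 6*q)
B(V) = (1 + 2*V²)⁴ (B(V) = ((V² + V²) + 1)⁴ = (2*V² + 1)⁴ = (1 + 2*V²)⁴)
1/(-198142 + (100287/((-176636/(-320707))) + B(-505)/j(8))) = 1/(-198142 + (100287/((-176636/(-320707))) + (1 + 2*(-505)²)⁴/((6*8)))) = 1/(-198142 + (100287/((-176636*(-1/320707))) + (1 + 2*255025)⁴/48)) = 1/(-198142 + (100287/(176636/320707) + (1 + 510050)⁴*(1/48))) = 1/(-198142 + (100287*(320707/176636) + 510051⁴*(1/48))) = 1/(-198142 + (32162742909/176636 + 67679074863391214805201*(1/48))) = 1/(-198142 + (32162742909/176636 + 22559691621130404935067/16)) = 1/(-198142 + 996213422297497680178595289/706544) = 1/(996213422297497540182554041/706544) = 706544/996213422297497540182554041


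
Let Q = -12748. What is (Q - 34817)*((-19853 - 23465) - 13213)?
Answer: 2688897015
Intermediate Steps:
(Q - 34817)*((-19853 - 23465) - 13213) = (-12748 - 34817)*((-19853 - 23465) - 13213) = -47565*(-43318 - 13213) = -47565*(-56531) = 2688897015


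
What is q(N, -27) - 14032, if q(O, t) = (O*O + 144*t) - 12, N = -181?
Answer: 14829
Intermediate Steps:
q(O, t) = -12 + O**2 + 144*t (q(O, t) = (O**2 + 144*t) - 12 = -12 + O**2 + 144*t)
q(N, -27) - 14032 = (-12 + (-181)**2 + 144*(-27)) - 14032 = (-12 + 32761 - 3888) - 14032 = 28861 - 14032 = 14829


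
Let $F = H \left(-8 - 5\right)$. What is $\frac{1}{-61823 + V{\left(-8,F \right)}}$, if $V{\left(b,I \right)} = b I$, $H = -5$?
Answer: $- \frac{1}{62343} \approx -1.604 \cdot 10^{-5}$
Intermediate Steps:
$F = 65$ ($F = - 5 \left(-8 - 5\right) = \left(-5\right) \left(-13\right) = 65$)
$V{\left(b,I \right)} = I b$
$\frac{1}{-61823 + V{\left(-8,F \right)}} = \frac{1}{-61823 + 65 \left(-8\right)} = \frac{1}{-61823 - 520} = \frac{1}{-62343} = - \frac{1}{62343}$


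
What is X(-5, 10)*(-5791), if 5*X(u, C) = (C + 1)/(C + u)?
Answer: -63701/25 ≈ -2548.0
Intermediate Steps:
X(u, C) = (1 + C)/(5*(C + u)) (X(u, C) = ((C + 1)/(C + u))/5 = ((1 + C)/(C + u))/5 = (1 + C)/(5*(C + u)))
X(-5, 10)*(-5791) = ((1 + 10)/(5*(10 - 5)))*(-5791) = ((⅕)*11/5)*(-5791) = ((⅕)*(⅕)*11)*(-5791) = (11/25)*(-5791) = -63701/25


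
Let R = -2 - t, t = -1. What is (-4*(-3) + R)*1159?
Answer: 12749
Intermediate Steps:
R = -1 (R = -2 - 1*(-1) = -2 + 1 = -1)
(-4*(-3) + R)*1159 = (-4*(-3) - 1)*1159 = (12 - 1)*1159 = 11*1159 = 12749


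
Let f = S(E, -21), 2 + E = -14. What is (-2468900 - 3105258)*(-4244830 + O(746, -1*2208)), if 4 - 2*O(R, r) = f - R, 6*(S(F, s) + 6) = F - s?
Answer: 141955490363891/6 ≈ 2.3659e+13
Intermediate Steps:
E = -16 (E = -2 - 14 = -16)
S(F, s) = -6 - s/6 + F/6 (S(F, s) = -6 + (F - s)/6 = -6 + (-s/6 + F/6) = -6 - s/6 + F/6)
f = -31/6 (f = -6 - ⅙*(-21) + (⅙)*(-16) = -6 + 7/2 - 8/3 = -31/6 ≈ -5.1667)
O(R, r) = 55/12 + R/2 (O(R, r) = 2 - (-31/6 - R)/2 = 2 + (31/12 + R/2) = 55/12 + R/2)
(-2468900 - 3105258)*(-4244830 + O(746, -1*2208)) = (-2468900 - 3105258)*(-4244830 + (55/12 + (½)*746)) = -5574158*(-4244830 + (55/12 + 373)) = -5574158*(-4244830 + 4531/12) = -5574158*(-50933429/12) = 141955490363891/6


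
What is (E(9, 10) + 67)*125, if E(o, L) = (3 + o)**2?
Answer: 26375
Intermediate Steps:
(E(9, 10) + 67)*125 = ((3 + 9)**2 + 67)*125 = (12**2 + 67)*125 = (144 + 67)*125 = 211*125 = 26375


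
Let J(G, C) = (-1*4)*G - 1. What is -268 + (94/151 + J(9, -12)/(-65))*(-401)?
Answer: -7320917/9815 ≈ -745.89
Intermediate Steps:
J(G, C) = -1 - 4*G (J(G, C) = -4*G - 1 = -1 - 4*G)
-268 + (94/151 + J(9, -12)/(-65))*(-401) = -268 + (94/151 + (-1 - 4*9)/(-65))*(-401) = -268 + (94*(1/151) + (-1 - 36)*(-1/65))*(-401) = -268 + (94/151 - 37*(-1/65))*(-401) = -268 + (94/151 + 37/65)*(-401) = -268 + (11697/9815)*(-401) = -268 - 4690497/9815 = -7320917/9815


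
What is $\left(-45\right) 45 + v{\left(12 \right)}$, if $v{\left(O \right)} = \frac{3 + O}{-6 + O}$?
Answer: $- \frac{4045}{2} \approx -2022.5$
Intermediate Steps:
$v{\left(O \right)} = \frac{3 + O}{-6 + O}$
$\left(-45\right) 45 + v{\left(12 \right)} = \left(-45\right) 45 + \frac{3 + 12}{-6 + 12} = -2025 + \frac{1}{6} \cdot 15 = -2025 + \frac{5}{2} = - \frac{4045}{2}$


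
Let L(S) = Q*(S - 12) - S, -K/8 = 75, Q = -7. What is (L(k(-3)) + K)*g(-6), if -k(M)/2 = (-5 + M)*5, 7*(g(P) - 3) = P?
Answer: -17340/7 ≈ -2477.1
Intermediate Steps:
g(P) = 3 + P/7
k(M) = 50 - 10*M (k(M) = -2*(-5 + M)*5 = -2*(-25 + 5*M) = 50 - 10*M)
K = -600 (K = -8*75 = -600)
L(S) = 84 - 8*S (L(S) = -7*(S - 12) - S = -7*(-12 + S) - S = (84 - 7*S) - S = 84 - 8*S)
(L(k(-3)) + K)*g(-6) = ((84 - 8*(50 - 10*(-3))) - 600)*(3 + (⅐)*(-6)) = ((84 - 8*(50 + 30)) - 600)*(3 - 6/7) = ((84 - 8*80) - 600)*(15/7) = ((84 - 640) - 600)*(15/7) = (-556 - 600)*(15/7) = -1156*15/7 = -17340/7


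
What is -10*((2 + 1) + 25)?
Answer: -280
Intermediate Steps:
-10*((2 + 1) + 25) = -10*(3 + 25) = -10*28 = -280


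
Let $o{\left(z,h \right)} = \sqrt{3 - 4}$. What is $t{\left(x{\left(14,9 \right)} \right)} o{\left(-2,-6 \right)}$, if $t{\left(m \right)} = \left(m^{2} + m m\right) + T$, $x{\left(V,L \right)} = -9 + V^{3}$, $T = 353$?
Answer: $14960803 i \approx 1.4961 \cdot 10^{7} i$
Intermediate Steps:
$o{\left(z,h \right)} = i$ ($o{\left(z,h \right)} = \sqrt{-1} = i$)
$t{\left(m \right)} = 353 + 2 m^{2}$ ($t{\left(m \right)} = \left(m^{2} + m m\right) + 353 = \left(m^{2} + m^{2}\right) + 353 = 2 m^{2} + 353 = 353 + 2 m^{2}$)
$t{\left(x{\left(14,9 \right)} \right)} o{\left(-2,-6 \right)} = \left(353 + 2 \left(-9 + 14^{3}\right)^{2}\right) i = \left(353 + 2 \left(-9 + 2744\right)^{2}\right) i = \left(353 + 2 \cdot 2735^{2}\right) i = \left(353 + 2 \cdot 7480225\right) i = \left(353 + 14960450\right) i = 14960803 i$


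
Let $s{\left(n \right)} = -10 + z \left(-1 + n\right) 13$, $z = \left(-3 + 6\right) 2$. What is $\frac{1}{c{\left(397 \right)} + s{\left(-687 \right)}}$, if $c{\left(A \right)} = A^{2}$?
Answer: $\frac{1}{103935} \approx 9.6214 \cdot 10^{-6}$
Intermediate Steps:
$z = 6$ ($z = 3 \cdot 2 = 6$)
$s{\left(n \right)} = -88 + 78 n$ ($s{\left(n \right)} = -10 + 6 \left(-1 + n\right) 13 = -10 + \left(-6 + 6 n\right) 13 = -10 + \left(-78 + 78 n\right) = -88 + 78 n$)
$\frac{1}{c{\left(397 \right)} + s{\left(-687 \right)}} = \frac{1}{397^{2} + \left(-88 + 78 \left(-687\right)\right)} = \frac{1}{157609 - 53674} = \frac{1}{103935}$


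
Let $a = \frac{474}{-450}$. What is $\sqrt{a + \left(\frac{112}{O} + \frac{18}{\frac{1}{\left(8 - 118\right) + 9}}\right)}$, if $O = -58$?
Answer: $\frac{i \sqrt{344575767}}{435} \approx 42.673 i$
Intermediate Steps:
$a = - \frac{79}{75}$ ($a = 474 \left(- \frac{1}{450}\right) = - \frac{79}{75} \approx -1.0533$)
$\sqrt{a + \left(\frac{112}{O} + \frac{18}{\frac{1}{\left(8 - 118\right) + 9}}\right)} = \sqrt{- \frac{79}{75} + \left(\frac{112}{-58} + \frac{18}{\frac{1}{\left(8 - 118\right) + 9}}\right)} = \sqrt{- \frac{79}{75} + \left(112 \left(- \frac{1}{58}\right) + \frac{18}{\frac{1}{\left(8 - 118\right) + 9}}\right)} = \sqrt{- \frac{79}{75} + \left(- \frac{56}{29} + \frac{18}{\frac{1}{-110 + 9}}\right)} = \sqrt{- \frac{79}{75} + \left(- \frac{56}{29} + \frac{18}{\frac{1}{-101}}\right)} = \sqrt{- \frac{79}{75} + \left(- \frac{56}{29} + \frac{18}{- \frac{1}{101}}\right)} = \sqrt{- \frac{79}{75} + \left(- \frac{56}{29} + 18 \left(-101\right)\right)} = \sqrt{- \frac{79}{75} - \frac{52778}{29}} = \sqrt{- \frac{3960641}{2175}} = \frac{i \sqrt{344575767}}{435}$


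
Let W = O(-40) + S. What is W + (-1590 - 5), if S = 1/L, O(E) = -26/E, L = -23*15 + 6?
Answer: -10809713/6780 ≈ -1594.4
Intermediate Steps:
L = -339 (L = -345 + 6 = -339)
S = -1/339 (S = 1/(-339) = -1/339 ≈ -0.0029499)
W = 4387/6780 (W = -26/(-40) - 1/339 = -26*(-1/40) - 1/339 = 13/20 - 1/339 = 4387/6780 ≈ 0.64705)
W + (-1590 - 5) = 4387/6780 + (-1590 - 5) = 4387/6780 - 1595 = -10809713/6780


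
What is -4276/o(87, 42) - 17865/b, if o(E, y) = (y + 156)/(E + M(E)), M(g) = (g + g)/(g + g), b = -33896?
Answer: -579596399/305064 ≈ -1899.9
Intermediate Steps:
M(g) = 1 (M(g) = (2*g)/((2*g)) = (2*g)*(1/(2*g)) = 1)
o(E, y) = (156 + y)/(1 + E) (o(E, y) = (y + 156)/(E + 1) = (156 + y)/(1 + E))
-4276/o(87, 42) - 17865/b = -4276*(1 + 87)/(156 + 42) - 17865/(-33896) = -4276/(198/88) - 17865*(-1/33896) = -4276/((1/88)*198) + 17865/33896 = -4276/9/4 + 17865/33896 = -4276*4/9 + 17865/33896 = -17104/9 + 17865/33896 = -579596399/305064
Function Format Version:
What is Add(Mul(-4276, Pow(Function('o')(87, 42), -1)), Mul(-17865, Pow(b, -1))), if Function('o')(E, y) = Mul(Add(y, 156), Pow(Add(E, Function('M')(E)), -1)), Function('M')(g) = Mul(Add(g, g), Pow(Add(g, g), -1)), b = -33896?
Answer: Rational(-579596399, 305064) ≈ -1899.9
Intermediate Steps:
Function('M')(g) = 1 (Function('M')(g) = Mul(Mul(2, g), Pow(Mul(2, g), -1)) = Mul(Mul(2, g), Mul(Rational(1, 2), Pow(g, -1))) = 1)
Function('o')(E, y) = Mul(Pow(Add(1, E), -1), Add(156, y)) (Function('o')(E, y) = Mul(Add(y, 156), Pow(Add(E, 1), -1)) = Mul(Add(156, y), Pow(Add(1, E), -1)) = Mul(Pow(Add(1, E), -1), Add(156, y)))
Add(Mul(-4276, Pow(Function('o')(87, 42), -1)), Mul(-17865, Pow(b, -1))) = Add(Mul(-4276, Pow(Mul(Pow(Add(1, 87), -1), Add(156, 42)), -1)), Mul(-17865, Pow(-33896, -1))) = Add(Mul(-4276, Pow(Mul(Pow(88, -1), 198), -1)), Mul(-17865, Rational(-1, 33896))) = Add(Mul(-4276, Pow(Mul(Rational(1, 88), 198), -1)), Rational(17865, 33896)) = Add(Mul(-4276, Pow(Rational(9, 4), -1)), Rational(17865, 33896)) = Add(Mul(-4276, Rational(4, 9)), Rational(17865, 33896)) = Add(Rational(-17104, 9), Rational(17865, 33896)) = Rational(-579596399, 305064)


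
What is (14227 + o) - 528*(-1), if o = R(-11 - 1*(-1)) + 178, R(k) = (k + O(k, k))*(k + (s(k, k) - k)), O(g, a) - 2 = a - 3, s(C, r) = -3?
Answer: 14996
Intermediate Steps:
O(g, a) = -1 + a (O(g, a) = 2 + (a - 3) = 2 + (-3 + a) = -1 + a)
R(k) = 3 - 6*k (R(k) = (k + (-1 + k))*(k + (-3 - k)) = (-1 + 2*k)*(-3) = 3 - 6*k)
o = 241 (o = (3 - 6*(-11 - 1*(-1))) + 178 = (3 - 6*(-11 + 1)) + 178 = (3 - 6*(-10)) + 178 = (3 + 60) + 178 = 63 + 178 = 241)
(14227 + o) - 528*(-1) = (14227 + 241) - 528*(-1) = 14468 + 528 = 14996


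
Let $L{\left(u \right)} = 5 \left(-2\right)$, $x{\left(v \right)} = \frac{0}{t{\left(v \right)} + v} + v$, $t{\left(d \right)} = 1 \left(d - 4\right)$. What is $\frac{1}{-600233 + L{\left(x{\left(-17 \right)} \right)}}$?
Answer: $- \frac{1}{600243} \approx -1.666 \cdot 10^{-6}$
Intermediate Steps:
$t{\left(d \right)} = -4 + d$ ($t{\left(d \right)} = 1 \left(-4 + d\right) = -4 + d$)
$x{\left(v \right)} = v$ ($x{\left(v \right)} = \frac{0}{\left(-4 + v\right) + v} + v = \frac{0}{-4 + 2 v} + v = 0 + v = v$)
$L{\left(u \right)} = -10$
$\frac{1}{-600233 + L{\left(x{\left(-17 \right)} \right)}} = \frac{1}{-600233 - 10} = \frac{1}{-600243} = - \frac{1}{600243}$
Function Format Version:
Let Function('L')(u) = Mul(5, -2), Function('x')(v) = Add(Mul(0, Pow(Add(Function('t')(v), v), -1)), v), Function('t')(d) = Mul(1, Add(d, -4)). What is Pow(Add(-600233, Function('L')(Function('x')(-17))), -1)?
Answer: Rational(-1, 600243) ≈ -1.6660e-6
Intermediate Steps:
Function('t')(d) = Add(-4, d) (Function('t')(d) = Mul(1, Add(-4, d)) = Add(-4, d))
Function('x')(v) = v (Function('x')(v) = Add(Mul(0, Pow(Add(Add(-4, v), v), -1)), v) = Add(Mul(0, Pow(Add(-4, Mul(2, v)), -1)), v) = Add(0, v) = v)
Function('L')(u) = -10
Pow(Add(-600233, Function('L')(Function('x')(-17))), -1) = Pow(Add(-600233, -10), -1) = Pow(-600243, -1) = Rational(-1, 600243)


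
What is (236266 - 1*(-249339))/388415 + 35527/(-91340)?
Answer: 6111188199/7095565220 ≈ 0.86127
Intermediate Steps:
(236266 - 1*(-249339))/388415 + 35527/(-91340) = (236266 + 249339)*(1/388415) + 35527*(-1/91340) = 485605*(1/388415) - 35527/91340 = 97121/77683 - 35527/91340 = 6111188199/7095565220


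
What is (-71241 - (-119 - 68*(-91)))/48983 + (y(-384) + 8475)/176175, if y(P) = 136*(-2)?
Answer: -13218281701/8629580025 ≈ -1.5317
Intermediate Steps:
y(P) = -272
(-71241 - (-119 - 68*(-91)))/48983 + (y(-384) + 8475)/176175 = (-71241 - (-119 - 68*(-91)))/48983 + (-272 + 8475)/176175 = (-71241 - (-119 + 6188))*(1/48983) + 8203*(1/176175) = (-71241 - 1*6069)*(1/48983) + 8203/176175 = (-71241 - 6069)*(1/48983) + 8203/176175 = -77310*1/48983 + 8203/176175 = -77310/48983 + 8203/176175 = -13218281701/8629580025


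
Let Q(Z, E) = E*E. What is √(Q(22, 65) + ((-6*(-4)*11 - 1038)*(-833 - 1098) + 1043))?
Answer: √1499862 ≈ 1224.7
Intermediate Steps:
Q(Z, E) = E²
√(Q(22, 65) + ((-6*(-4)*11 - 1038)*(-833 - 1098) + 1043)) = √(65² + ((-6*(-4)*11 - 1038)*(-833 - 1098) + 1043)) = √(4225 + ((24*11 - 1038)*(-1931) + 1043)) = √(4225 + ((264 - 1038)*(-1931) + 1043)) = √(4225 + (-774*(-1931) + 1043)) = √(4225 + (1494594 + 1043)) = √(4225 + 1495637) = √1499862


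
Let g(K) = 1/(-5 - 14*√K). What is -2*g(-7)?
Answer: 10/1397 - 28*I*√7/1397 ≈ 0.0071582 - 0.053029*I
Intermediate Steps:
-2*g(-7) = -(-2)/(5 + 14*√(-7)) = -(-2)/(5 + 14*(I*√7)) = -(-2)/(5 + 14*I*√7) = 2/(5 + 14*I*√7)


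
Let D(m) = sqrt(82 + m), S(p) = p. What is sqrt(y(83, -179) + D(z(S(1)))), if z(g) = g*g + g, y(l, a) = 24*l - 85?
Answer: sqrt(1907 + 2*sqrt(21)) ≈ 43.774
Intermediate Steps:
y(l, a) = -85 + 24*l
z(g) = g + g**2 (z(g) = g**2 + g = g + g**2)
sqrt(y(83, -179) + D(z(S(1)))) = sqrt((-85 + 24*83) + sqrt(82 + 1*(1 + 1))) = sqrt((-85 + 1992) + sqrt(82 + 1*2)) = sqrt(1907 + sqrt(82 + 2)) = sqrt(1907 + sqrt(84)) = sqrt(1907 + 2*sqrt(21))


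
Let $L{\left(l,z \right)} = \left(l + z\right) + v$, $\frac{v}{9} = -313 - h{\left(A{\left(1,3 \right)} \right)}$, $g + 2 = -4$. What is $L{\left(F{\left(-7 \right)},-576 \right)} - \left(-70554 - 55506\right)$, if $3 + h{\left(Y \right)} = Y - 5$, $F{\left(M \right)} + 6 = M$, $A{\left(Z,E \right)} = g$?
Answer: $122780$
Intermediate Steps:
$g = -6$ ($g = -2 - 4 = -6$)
$A{\left(Z,E \right)} = -6$
$F{\left(M \right)} = -6 + M$
$h{\left(Y \right)} = -8 + Y$ ($h{\left(Y \right)} = -3 + \left(Y - 5\right) = -3 + \left(-5 + Y\right) = -8 + Y$)
$v = -2691$ ($v = 9 \left(-313 - \left(-8 - 6\right)\right) = 9 \left(-313 - -14\right) = 9 \left(-313 + 14\right) = 9 \left(-299\right) = -2691$)
$L{\left(l,z \right)} = -2691 + l + z$ ($L{\left(l,z \right)} = \left(l + z\right) - 2691 = -2691 + l + z$)
$L{\left(F{\left(-7 \right)},-576 \right)} - \left(-70554 - 55506\right) = \left(-2691 - 13 - 576\right) - \left(-70554 - 55506\right) = -3280 - -126060 = -3280 + 126060 = 122780$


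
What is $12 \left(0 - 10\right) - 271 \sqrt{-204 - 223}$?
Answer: $-120 - 271 i \sqrt{427} \approx -120.0 - 5599.9 i$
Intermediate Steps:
$12 \left(0 - 10\right) - 271 \sqrt{-204 - 223} = 12 \left(-10\right) - 271 \sqrt{-427} = -120 - 271 i \sqrt{427}$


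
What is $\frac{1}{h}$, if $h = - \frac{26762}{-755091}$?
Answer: $\frac{755091}{26762} \approx 28.215$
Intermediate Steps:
$h = \frac{26762}{755091}$ ($h = \left(-26762\right) \left(- \frac{1}{755091}\right) = \frac{26762}{755091} \approx 0.035442$)
$\frac{1}{h} = \frac{1}{\frac{26762}{755091}} = \frac{755091}{26762}$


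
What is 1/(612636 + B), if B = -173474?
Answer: 1/439162 ≈ 2.2771e-6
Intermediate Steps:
1/(612636 + B) = 1/(612636 - 173474) = 1/439162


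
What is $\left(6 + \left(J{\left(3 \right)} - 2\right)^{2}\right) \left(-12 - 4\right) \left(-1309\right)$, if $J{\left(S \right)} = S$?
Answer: $146608$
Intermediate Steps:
$\left(6 + \left(J{\left(3 \right)} - 2\right)^{2}\right) \left(-12 - 4\right) \left(-1309\right) = \left(6 + \left(3 - 2\right)^{2}\right) \left(-12 - 4\right) \left(-1309\right) = \left(6 + 1^{2}\right) \left(-16\right) \left(-1309\right) = \left(6 + 1\right) \left(-16\right) \left(-1309\right) = 7 \left(-16\right) \left(-1309\right) = \left(-112\right) \left(-1309\right) = 146608$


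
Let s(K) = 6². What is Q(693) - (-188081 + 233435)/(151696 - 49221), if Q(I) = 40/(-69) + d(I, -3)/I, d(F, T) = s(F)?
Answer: -528305702/544449675 ≈ -0.97035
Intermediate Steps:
s(K) = 36
d(F, T) = 36
Q(I) = -40/69 + 36/I (Q(I) = 40/(-69) + 36/I = 40*(-1/69) + 36/I = -40/69 + 36/I)
Q(693) - (-188081 + 233435)/(151696 - 49221) = (-40/69 + 36/693) - (-188081 + 233435)/(151696 - 49221) = (-40/69 + 36*(1/693)) - 45354/102475 = (-40/69 + 4/77) - 45354/102475 = -2804/5313 - 1*45354/102475 = -2804/5313 - 45354/102475 = -528305702/544449675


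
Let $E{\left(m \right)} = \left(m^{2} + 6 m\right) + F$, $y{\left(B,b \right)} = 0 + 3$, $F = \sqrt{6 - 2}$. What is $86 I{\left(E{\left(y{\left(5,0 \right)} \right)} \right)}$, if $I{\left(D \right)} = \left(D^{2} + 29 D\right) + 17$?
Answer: $146114$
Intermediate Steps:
$F = 2$ ($F = \sqrt{4} = 2$)
$y{\left(B,b \right)} = 3$
$E{\left(m \right)} = 2 + m^{2} + 6 m$ ($E{\left(m \right)} = \left(m^{2} + 6 m\right) + 2 = 2 + m^{2} + 6 m$)
$I{\left(D \right)} = 17 + D^{2} + 29 D$
$86 I{\left(E{\left(y{\left(5,0 \right)} \right)} \right)} = 86 \left(17 + \left(2 + 3^{2} + 6 \cdot 3\right)^{2} + 29 \left(2 + 3^{2} + 6 \cdot 3\right)\right) = 86 \left(17 + \left(2 + 9 + 18\right)^{2} + 29 \left(2 + 9 + 18\right)\right) = 86 \left(17 + 29^{2} + 29 \cdot 29\right) = 86 \left(17 + 841 + 841\right) = 86 \cdot 1699 = 146114$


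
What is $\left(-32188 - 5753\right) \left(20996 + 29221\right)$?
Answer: $-1905283197$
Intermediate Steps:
$\left(-32188 - 5753\right) \left(20996 + 29221\right) = \left(-37941\right) 50217 = -1905283197$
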